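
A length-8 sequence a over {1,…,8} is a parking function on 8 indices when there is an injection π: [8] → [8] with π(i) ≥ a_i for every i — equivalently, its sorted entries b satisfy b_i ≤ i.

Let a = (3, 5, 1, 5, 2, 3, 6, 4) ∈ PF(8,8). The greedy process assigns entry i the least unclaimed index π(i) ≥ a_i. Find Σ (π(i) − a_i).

Σπ = 36 ({1..8} each once); Σa = 3+5+1+5+2+3+6+4 = 29; disp = 36−29 = 7.

7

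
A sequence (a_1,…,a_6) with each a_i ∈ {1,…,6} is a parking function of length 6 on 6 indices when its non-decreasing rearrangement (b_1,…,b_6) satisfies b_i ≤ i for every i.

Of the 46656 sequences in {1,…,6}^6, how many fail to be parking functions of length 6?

#PF = (6−6+1)·(6+1)^(6−1) = 1·16807 = 16807 (Pollak)
One tuple (3,6,5,2,4,4) → sorted (2,3,4,4,5,6): b_1=2>1, not a PF.
6^6 − 16807 = 46656 − 16807 = 29849

29849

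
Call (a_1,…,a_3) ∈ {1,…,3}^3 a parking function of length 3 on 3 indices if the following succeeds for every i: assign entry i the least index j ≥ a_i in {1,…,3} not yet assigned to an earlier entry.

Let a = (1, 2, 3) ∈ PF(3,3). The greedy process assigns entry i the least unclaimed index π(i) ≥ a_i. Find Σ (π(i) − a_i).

Σπ = 6 ({1..3} each once); Σa = 1+2+3 = 6; disp = 6−6 = 0.

0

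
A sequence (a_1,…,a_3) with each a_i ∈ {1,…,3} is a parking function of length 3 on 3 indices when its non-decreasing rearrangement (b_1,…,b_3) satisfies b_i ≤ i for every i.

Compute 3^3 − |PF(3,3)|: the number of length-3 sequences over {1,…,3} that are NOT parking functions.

#PF = (3+1−3)·(3+1)^{3−1} = 1 · 16 = 16 [KW]
Check (3,3,3) → sorted (3,3,3): b_1=3>1, not a PF.
Total 27; non-PF = 27−16 = 11

11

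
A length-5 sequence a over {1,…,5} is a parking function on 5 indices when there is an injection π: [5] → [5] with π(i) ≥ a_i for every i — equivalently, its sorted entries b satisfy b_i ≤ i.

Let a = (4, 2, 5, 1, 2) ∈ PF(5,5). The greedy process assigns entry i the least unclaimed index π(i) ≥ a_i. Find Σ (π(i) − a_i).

1

Σπ = 5·6/2 = 15 (π permutes [5]); Σa = 4+2+5+1+2 = 14; disp = 15−14 = 1.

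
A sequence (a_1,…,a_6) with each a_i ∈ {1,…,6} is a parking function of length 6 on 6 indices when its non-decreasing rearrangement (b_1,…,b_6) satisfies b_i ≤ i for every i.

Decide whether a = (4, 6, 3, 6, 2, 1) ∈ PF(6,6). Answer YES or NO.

Order a: b = (1, 2, 3, 4, 6, 6).
  b_1=1 ≤ 1
  b_2=2 ≤ 2
  b_3=3 ≤ 3
  b_4=4 ≤ 4
  b_5=6 > 5
  fails at i=5 ⇒ NO

NO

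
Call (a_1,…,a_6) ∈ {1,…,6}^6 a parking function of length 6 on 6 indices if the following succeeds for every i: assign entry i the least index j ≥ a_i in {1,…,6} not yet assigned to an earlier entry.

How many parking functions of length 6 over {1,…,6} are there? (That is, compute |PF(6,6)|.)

|PF| = (7−6)·7^(6−1) = 1×16807 = 16807
E.g. (4,5,3,6,1,2) → sorted (1,2,3,4,5,6): b_i ≤ i ∀i, a PF.

16807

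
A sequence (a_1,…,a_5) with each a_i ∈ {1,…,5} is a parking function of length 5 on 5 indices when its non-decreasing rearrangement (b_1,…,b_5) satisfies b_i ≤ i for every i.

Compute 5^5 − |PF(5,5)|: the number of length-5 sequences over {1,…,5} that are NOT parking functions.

1829

#PF = (6−5)·6^(5−1) = 1×1296 = 1296 (Pollak)
Check (4,3,5,3,3) → sorted (3,3,3,4,5): b_1=3>1, not a PF.
So 3125 − 1296 = 1829 fail.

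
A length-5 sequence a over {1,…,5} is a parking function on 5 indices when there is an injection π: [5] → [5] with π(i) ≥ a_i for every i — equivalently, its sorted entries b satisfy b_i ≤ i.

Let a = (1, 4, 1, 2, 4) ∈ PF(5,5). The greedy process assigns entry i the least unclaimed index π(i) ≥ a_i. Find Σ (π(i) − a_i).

3

Σπ(i) = 1+…+5 = 15; Σa = 1+4+1+2+4 = 12; disp = 15−12 = 3.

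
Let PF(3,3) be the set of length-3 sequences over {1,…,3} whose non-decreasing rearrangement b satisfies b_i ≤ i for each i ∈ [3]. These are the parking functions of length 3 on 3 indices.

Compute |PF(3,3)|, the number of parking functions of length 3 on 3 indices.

|PF| = (4−3)·4^(3−1) = 1·16 = 16 [KW]
E.g. (3,1,1) → sorted (1,1,3): b_i ≤ i ∀i, a PF.

16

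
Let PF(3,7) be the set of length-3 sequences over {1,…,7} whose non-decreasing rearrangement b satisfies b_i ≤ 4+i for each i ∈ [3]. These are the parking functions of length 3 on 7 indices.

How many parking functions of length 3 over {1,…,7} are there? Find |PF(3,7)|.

Count = 5·8^2 = 5×64 = 320 [KW]
One tuple (5,4,2) → sorted (2,4,5): b_i ≤ 4+i ∀i, a PF.

320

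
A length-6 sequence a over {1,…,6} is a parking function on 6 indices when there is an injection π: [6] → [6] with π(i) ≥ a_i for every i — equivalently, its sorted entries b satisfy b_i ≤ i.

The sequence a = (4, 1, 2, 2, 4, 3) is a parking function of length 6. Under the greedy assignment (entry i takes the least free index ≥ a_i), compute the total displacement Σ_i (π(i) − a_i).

5

Σπ = 6·7/2 = 21 (π permutes [6]); Σa = 4+1+2+2+4+3 = 16; disp = 21−16 = 5.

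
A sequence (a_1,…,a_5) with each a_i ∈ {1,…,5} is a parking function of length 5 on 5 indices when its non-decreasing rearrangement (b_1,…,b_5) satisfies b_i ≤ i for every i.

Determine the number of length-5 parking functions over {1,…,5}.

#PF = 1·6^4 = 1·1296 = 1296 (Konheim–Weiss)
Check (5,3,2,1,4) → sorted (1,2,3,4,5): b_i ≤ i ∀i, a PF.

1296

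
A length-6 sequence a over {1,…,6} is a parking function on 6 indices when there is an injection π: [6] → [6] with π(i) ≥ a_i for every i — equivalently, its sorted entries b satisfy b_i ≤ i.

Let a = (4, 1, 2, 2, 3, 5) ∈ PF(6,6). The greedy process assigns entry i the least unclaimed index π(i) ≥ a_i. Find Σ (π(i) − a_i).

4

Σπ = 6·7/2 = 21 (π permutes [6]); Σa = 4+1+2+2+3+5 = 17; disp = 21−17 = 4.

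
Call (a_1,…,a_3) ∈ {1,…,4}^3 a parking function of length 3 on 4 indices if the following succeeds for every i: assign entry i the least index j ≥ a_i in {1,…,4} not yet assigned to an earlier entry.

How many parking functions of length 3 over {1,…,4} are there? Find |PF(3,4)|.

#PF = (4+1−3)·(4+1)^{3−1} = 2·25 = 50 (Pollak)
Example (4,2,1) → sorted (1,2,4): b_i ≤ 1+i ∀i, a PF.

50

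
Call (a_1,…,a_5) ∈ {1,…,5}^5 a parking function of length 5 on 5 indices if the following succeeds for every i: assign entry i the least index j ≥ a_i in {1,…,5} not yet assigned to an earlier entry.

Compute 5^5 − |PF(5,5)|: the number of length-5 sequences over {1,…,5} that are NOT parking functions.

#PF = 1·6^4 = 1×1296 = 1296 (Konheim–Weiss)
One tuple (3,5,3,5,2) → sorted (2,3,3,5,5): b_1=2>1, not a PF.
5^5 − 1296 = 3125 − 1296 = 1829

1829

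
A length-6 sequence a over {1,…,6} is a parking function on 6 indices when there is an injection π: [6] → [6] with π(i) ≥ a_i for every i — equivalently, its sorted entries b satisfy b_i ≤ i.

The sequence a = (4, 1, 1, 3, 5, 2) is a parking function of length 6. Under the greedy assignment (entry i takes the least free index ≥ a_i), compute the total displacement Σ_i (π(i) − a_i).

5

Σπ = 6·7/2 = 21 (π permutes [6]); Σa = 4+1+1+3+5+2 = 16; disp = 21−16 = 5.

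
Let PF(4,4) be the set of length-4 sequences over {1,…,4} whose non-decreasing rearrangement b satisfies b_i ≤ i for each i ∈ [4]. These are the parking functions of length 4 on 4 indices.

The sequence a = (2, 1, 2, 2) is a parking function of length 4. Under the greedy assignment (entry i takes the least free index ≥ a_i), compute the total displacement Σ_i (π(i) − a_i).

3

Σπ = 10 ({1..4} each once); Σa = 2+1+2+2 = 7; disp = 10−7 = 3.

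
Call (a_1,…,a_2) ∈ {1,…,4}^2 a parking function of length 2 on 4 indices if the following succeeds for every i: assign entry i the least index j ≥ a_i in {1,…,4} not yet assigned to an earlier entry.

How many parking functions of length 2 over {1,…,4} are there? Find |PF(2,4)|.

15

Count = (5−2)·5^(2−1) = 3×5 = 15
Example (3,1) → sorted (1,3): b_i ≤ 2+i ∀i, a PF.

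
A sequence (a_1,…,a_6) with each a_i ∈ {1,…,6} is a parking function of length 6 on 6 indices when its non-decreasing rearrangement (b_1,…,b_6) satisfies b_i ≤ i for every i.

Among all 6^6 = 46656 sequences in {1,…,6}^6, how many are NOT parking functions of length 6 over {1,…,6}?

#PF = (7−6)·7^(6−1) = 1×16807 = 16807 (Pollak)
Check (5,1,6,6,5,2) → sorted (1,2,5,5,6,6): b_3=5>3, not a PF.
So 46656 − 16807 = 29849 fail.

29849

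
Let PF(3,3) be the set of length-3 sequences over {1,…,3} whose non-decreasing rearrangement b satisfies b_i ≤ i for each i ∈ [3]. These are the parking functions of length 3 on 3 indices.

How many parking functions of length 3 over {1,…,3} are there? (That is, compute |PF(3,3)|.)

16

|PF(3,3)| = 1·4^2 = 1·16 = 16 [KW]
One tuple (1,2,2) → sorted (1,2,2): b_i ≤ i ∀i, a PF.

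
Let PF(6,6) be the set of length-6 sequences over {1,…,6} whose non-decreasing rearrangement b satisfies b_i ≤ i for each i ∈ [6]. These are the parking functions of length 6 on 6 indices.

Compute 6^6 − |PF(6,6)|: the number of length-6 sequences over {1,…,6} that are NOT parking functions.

|PF(6,6)| = (6+1−6)·(6+1)^{6−1} = 1 · 16807 = 16807
One tuple (6,3,5,6,5,6) → sorted (3,5,5,6,6,6): b_1=3>1, not a PF.
Total 46656; non-PF = 46656−16807 = 29849

29849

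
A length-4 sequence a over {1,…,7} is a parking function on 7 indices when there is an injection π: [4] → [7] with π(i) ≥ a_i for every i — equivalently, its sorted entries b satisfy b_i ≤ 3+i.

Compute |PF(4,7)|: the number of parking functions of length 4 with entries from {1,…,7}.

2048

|PF| = (7−4+1)·(7+1)^(4−1) = 4 · 512 = 2048 [KW]
E.g. (3,5,4,1) → sorted (1,3,4,5): b_i ≤ 3+i ∀i, a PF.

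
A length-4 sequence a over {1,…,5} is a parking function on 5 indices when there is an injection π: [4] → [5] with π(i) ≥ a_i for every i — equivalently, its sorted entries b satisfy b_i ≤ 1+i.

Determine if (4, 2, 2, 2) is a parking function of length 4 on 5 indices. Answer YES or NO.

Rearranged: b = (2, 2, 2, 4).
  b_1=2 ≤ 2
  b_2=2 ≤ 3
  b_3=2 ≤ 4
  b_4=4 ≤ 5
All bounds hold ⇒ YES

YES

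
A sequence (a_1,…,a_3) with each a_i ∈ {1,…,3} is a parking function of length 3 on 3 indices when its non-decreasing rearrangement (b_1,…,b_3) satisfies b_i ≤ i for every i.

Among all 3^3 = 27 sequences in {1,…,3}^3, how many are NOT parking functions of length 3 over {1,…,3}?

|PF(3,3)| = 1·4^2 = 1 · 16 = 16 [KW]
E.g. (2,3,2) → sorted (2,2,3): b_1=2>1, not a PF.
3^3 − 16 = 27 − 16 = 11

11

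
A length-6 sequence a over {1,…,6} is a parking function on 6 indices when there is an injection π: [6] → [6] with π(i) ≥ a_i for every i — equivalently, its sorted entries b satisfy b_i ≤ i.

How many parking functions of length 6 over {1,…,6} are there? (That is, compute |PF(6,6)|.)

16807

#PF = (6+1−6)·(6+1)^{6−1} = 1 · 16807 = 16807 [KW]
E.g. (3,5,1,2,3,5) → sorted (1,2,3,3,5,5): b_i ≤ i ∀i, a PF.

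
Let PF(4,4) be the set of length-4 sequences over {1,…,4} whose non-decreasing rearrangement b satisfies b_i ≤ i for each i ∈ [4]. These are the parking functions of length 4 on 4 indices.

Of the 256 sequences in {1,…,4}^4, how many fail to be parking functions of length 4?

|PF(4,4)| = 1·5^3 = 1×125 = 125
One tuple (4,3,4,3) → sorted (3,3,4,4): b_1=3>1, not a PF.
So 256 − 125 = 131 fail.

131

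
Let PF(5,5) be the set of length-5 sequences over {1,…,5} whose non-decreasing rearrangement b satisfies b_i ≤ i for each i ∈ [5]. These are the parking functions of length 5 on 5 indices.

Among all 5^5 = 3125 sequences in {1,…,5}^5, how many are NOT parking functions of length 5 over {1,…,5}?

|PF| = (6−5)·6^(5−1) = 1 · 1296 = 1296 (Pollak)
Check (5,2,5,1,5) → sorted (1,2,5,5,5): b_3=5>3, not a PF.
Total 3125; non-PF = 3125−1296 = 1829

1829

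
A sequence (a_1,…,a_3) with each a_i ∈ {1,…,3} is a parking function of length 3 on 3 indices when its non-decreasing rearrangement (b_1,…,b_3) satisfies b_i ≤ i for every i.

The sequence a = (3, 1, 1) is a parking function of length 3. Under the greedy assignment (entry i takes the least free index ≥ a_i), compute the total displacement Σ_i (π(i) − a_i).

1

Σπ = 3·4/2 = 6 (π permutes [3]); Σa = 3+1+1 = 5; disp = 6−5 = 1.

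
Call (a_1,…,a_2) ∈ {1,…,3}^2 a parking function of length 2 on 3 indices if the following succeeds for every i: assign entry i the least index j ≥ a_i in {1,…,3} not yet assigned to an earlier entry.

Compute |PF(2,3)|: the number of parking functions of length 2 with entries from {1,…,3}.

8

|PF(2,3)| = (4−2)·4^(2−1) = 2·4 = 8 (Pollak)
One tuple (2,1) → sorted (1,2): b_i ≤ 1+i ∀i, a PF.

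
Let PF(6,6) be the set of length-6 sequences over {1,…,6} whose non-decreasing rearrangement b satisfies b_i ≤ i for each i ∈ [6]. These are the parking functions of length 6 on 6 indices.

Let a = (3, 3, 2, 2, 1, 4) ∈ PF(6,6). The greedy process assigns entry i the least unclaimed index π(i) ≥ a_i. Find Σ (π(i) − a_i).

Σπ = 6·7/2 = 21 (π permutes [6]); Σa = 3+3+2+2+1+4 = 15; disp = 21−15 = 6.

6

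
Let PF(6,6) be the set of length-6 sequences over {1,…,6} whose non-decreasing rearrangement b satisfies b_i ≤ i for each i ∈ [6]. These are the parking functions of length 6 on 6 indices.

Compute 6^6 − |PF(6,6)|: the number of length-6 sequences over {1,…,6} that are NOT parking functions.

Count = 1·7^5 = 1×16807 = 16807 (Konheim–Weiss)
One tuple (6,5,3,6,4,5) → sorted (3,4,5,5,6,6): b_1=3>1, not a PF.
Total 46656; non-PF = 46656−16807 = 29849

29849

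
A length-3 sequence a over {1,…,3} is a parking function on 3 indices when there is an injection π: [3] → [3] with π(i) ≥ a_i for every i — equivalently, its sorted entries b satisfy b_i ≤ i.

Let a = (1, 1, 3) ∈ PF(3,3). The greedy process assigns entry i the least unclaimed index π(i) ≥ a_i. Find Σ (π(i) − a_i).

Σπ = 6 ({1..3} each once); Σa = 1+1+3 = 5; disp = 6−5 = 1.

1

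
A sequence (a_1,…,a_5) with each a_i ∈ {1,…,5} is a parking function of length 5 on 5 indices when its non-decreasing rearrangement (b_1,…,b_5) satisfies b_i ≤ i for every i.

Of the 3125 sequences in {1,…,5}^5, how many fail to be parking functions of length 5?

|PF| = 1·6^4 = 1·1296 = 1296 (Konheim–Weiss)
Check (1,5,3,5,4) → sorted (1,3,4,5,5): b_2=3>2, not a PF.
Total 3125; non-PF = 3125−1296 = 1829

1829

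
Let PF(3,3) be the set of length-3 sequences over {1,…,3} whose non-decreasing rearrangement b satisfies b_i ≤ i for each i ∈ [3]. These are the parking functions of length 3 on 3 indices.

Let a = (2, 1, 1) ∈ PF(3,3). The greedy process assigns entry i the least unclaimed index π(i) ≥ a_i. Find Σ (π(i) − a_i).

2

Σπ(i) = 1+…+3 = 6; Σa = 2+1+1 = 4; disp = 6−4 = 2.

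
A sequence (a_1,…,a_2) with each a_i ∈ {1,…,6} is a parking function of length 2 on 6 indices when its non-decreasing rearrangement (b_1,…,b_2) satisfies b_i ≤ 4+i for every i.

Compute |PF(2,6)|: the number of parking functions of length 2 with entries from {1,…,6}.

35

Count = 5·7^1 = 5·7 = 35 (Pollak)
E.g. (2,6) → sorted (2,6): b_i ≤ 4+i ∀i, a PF.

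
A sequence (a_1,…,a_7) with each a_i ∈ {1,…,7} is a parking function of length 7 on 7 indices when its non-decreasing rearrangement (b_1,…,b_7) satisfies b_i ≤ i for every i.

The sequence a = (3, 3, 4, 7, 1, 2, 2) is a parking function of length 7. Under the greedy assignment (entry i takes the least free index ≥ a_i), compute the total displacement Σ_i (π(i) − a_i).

Σπ = 28 ({1..7} each once); Σa = 3+3+4+7+1+2+2 = 22; disp = 28−22 = 6.

6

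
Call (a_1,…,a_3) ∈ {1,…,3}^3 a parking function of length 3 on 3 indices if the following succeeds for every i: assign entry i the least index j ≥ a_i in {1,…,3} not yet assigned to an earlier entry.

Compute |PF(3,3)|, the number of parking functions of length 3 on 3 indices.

|PF(3,3)| = 1·4^2 = 1 · 16 = 16 [KW]
E.g. (1,1,1) → sorted (1,1,1): b_i ≤ i ∀i, a PF.

16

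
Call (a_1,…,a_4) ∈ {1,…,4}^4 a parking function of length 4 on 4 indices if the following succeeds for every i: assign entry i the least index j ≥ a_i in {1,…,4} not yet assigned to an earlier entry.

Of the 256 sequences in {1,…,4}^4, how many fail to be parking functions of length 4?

|PF| = (5−4)·5^(4−1) = 1×125 = 125 (Konheim–Weiss)
Example (3,4,4,4) → sorted (3,4,4,4): b_1=3>1, not a PF.
Total 256; non-PF = 256−125 = 131

131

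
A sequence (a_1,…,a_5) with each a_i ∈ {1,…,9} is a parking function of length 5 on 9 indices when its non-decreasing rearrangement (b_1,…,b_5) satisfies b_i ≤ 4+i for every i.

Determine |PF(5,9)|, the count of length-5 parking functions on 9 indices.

50000

|PF(5,9)| = 5·10^4 = 5×10000 = 50000 (Pollak)
One tuple (3,3,6,3,5) → sorted (3,3,3,5,6): b_i ≤ 4+i ∀i, a PF.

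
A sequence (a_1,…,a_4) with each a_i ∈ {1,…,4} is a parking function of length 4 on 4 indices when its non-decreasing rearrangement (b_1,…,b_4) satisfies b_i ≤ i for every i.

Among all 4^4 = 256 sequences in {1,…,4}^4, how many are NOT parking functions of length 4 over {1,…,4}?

131

Count = 1·5^3 = 1×125 = 125
Example (4,1,1,4) → sorted (1,1,4,4): b_3=4>3, not a PF.
4^4 − 125 = 256 − 125 = 131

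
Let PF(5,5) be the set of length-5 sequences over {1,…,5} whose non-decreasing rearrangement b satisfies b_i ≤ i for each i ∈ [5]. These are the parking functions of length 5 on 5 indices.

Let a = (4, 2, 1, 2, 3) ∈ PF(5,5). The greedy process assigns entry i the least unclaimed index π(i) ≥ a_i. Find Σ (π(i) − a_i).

Σπ = 5·6/2 = 15 (π permutes [5]); Σa = 4+2+1+2+3 = 12; disp = 15−12 = 3.

3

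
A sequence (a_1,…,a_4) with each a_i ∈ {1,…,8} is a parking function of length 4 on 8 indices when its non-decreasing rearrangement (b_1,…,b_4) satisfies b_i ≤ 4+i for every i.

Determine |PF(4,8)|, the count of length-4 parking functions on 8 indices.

#PF = (8−4+1)·(8+1)^(4−1) = 5×729 = 3645 (Konheim–Weiss)
One tuple (6,7,1,5) → sorted (1,5,6,7): b_i ≤ 4+i ∀i, a PF.

3645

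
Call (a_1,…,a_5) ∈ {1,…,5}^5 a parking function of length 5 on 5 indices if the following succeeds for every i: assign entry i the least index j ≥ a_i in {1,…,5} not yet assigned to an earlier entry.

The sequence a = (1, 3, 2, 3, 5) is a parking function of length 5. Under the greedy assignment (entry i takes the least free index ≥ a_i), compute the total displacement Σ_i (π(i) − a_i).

1

Σπ(i) = 1+…+5 = 15; Σa = 1+3+2+3+5 = 14; disp = 15−14 = 1.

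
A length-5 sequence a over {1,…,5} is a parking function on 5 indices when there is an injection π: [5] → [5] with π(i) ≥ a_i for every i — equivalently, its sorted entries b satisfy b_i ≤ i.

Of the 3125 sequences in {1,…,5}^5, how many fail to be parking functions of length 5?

Count = (6−5)·6^(5−1) = 1 · 1296 = 1296 (Pollak)
Example (5,4,1,5,3) → sorted (1,3,4,5,5): b_2=3>2, not a PF.
Total 3125; non-PF = 3125−1296 = 1829

1829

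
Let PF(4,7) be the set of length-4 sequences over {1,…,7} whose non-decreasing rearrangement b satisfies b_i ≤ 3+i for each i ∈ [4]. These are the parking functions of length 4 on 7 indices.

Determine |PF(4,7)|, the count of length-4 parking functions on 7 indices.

2048

#PF = (8−4)·8^(4−1) = 4 · 512 = 2048 (Konheim–Weiss)
Example (5,7,5,3) → sorted (3,5,5,7): b_i ≤ 3+i ∀i, a PF.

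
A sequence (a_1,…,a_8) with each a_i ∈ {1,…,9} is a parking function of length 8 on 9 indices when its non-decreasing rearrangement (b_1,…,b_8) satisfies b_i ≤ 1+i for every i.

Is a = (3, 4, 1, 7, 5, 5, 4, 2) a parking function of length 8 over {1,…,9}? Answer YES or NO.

Order a: b = (1, 2, 3, 4, 4, 5, 5, 7).
  b_1=1 ≤ 2
  b_2=2 ≤ 3
  b_3=3 ≤ 4
  b_4=4 ≤ 5
  b_5=4 ≤ 6
  b_6=5 ≤ 7
  b_7=5 ≤ 8
  b_8=7 ≤ 9
All bounds hold ⇒ YES

YES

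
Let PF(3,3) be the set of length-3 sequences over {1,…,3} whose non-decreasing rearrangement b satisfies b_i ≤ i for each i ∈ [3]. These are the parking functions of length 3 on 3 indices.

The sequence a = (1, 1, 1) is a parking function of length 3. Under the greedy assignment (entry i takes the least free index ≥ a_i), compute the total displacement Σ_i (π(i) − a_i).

Σπ = 6 ({1..3} each once); Σa = 1+1+1 = 3; disp = 6−3 = 3.

3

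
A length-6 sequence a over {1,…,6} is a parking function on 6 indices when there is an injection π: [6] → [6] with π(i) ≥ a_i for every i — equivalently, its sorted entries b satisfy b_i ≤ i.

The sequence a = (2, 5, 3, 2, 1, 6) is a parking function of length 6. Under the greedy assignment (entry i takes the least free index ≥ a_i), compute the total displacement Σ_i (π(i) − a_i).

Σπ = 21 ({1..6} each once); Σa = 2+5+3+2+1+6 = 19; disp = 21−19 = 2.

2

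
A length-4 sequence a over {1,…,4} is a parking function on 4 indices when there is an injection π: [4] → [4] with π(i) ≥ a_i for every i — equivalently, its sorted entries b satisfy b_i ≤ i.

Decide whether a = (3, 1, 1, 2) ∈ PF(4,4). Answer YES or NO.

Rearranged: b = (1, 1, 2, 3).
  b_1=1 ≤ 1
  b_2=1 ≤ 2
  b_3=2 ≤ 3
  b_4=3 ≤ 4
All bounds hold ⇒ YES

YES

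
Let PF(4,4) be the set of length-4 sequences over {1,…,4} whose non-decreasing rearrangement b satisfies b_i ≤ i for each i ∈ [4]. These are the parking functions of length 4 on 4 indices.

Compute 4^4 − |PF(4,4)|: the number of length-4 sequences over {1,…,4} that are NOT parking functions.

131

|PF| = (4+1−4)·(4+1)^{4−1} = 1 · 125 = 125
Check (2,4,4,3) → sorted (2,3,4,4): b_1=2>1, not a PF.
Total 256; non-PF = 256−125 = 131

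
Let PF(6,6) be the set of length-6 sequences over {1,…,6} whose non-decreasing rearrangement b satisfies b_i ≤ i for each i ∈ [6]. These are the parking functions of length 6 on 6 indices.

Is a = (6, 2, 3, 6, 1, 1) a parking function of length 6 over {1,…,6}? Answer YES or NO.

Rearranged: b = (1, 1, 2, 3, 6, 6).
  b_1=1 ≤ 1
  b_2=1 ≤ 2
  b_3=2 ≤ 3
  b_4=3 ≤ 4
  b_5=6 > 5
  fails at i=5 ⇒ NO

NO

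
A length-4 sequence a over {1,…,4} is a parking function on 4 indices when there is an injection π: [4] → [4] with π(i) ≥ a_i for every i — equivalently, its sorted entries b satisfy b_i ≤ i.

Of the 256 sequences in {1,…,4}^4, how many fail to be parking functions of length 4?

131

Count = (5−4)·5^(4−1) = 1 · 125 = 125
One tuple (4,4,2,3) → sorted (2,3,4,4): b_1=2>1, not a PF.
So 256 − 125 = 131 fail.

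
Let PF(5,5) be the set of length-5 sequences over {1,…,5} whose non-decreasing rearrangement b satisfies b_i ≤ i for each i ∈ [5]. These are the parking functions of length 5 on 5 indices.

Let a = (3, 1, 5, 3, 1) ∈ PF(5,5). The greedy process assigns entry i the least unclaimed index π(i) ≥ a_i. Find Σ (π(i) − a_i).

Σπ = 5·6/2 = 15 (π permutes [5]); Σa = 3+1+5+3+1 = 13; disp = 15−13 = 2.

2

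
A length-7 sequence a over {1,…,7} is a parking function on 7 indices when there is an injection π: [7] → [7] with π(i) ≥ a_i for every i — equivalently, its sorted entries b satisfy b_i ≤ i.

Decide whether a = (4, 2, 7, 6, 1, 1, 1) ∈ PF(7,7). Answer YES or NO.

YES

Order a: b = (1, 1, 1, 2, 4, 6, 7).
  b_1=1 ≤ 1
  b_2=1 ≤ 2
  b_3=1 ≤ 3
  b_4=2 ≤ 4
  b_5=4 ≤ 5
  b_6=6 ≤ 6
  b_7=7 ≤ 7
All bounds hold ⇒ YES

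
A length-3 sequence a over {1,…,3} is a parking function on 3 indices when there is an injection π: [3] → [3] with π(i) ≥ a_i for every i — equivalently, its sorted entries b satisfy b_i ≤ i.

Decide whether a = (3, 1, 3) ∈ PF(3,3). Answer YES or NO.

NO

Rearranged: b = (1, 3, 3).
  b_1=1 ≤ 1
  b_2=3 > 2
  fails at i=2 ⇒ NO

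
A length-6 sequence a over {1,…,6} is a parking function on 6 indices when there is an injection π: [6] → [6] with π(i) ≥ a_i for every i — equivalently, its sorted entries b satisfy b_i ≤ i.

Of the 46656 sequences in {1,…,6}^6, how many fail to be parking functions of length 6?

29849

|PF| = (6+1−6)·(6+1)^{6−1} = 1 · 16807 = 16807
E.g. (5,6,1,1,6,6) → sorted (1,1,5,6,6,6): b_3=5>3, not a PF.
6^6 − 16807 = 46656 − 16807 = 29849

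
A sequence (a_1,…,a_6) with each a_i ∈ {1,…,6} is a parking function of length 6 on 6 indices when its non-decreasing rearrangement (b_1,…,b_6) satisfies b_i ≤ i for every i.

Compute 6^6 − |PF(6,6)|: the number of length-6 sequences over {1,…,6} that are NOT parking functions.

29849

|PF| = (6−6+1)·(6+1)^(6−1) = 1·16807 = 16807 (Pollak)
One tuple (5,5,2,3,5,6) → sorted (2,3,5,5,5,6): b_1=2>1, not a PF.
6^6 − 16807 = 46656 − 16807 = 29849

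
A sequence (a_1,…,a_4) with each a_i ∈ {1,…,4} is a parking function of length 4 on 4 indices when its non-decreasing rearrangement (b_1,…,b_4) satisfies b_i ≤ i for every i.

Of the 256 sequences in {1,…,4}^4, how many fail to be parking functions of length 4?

|PF| = (4−4+1)·(4+1)^(4−1) = 1·125 = 125 [KW]
Example (4,4,4,1) → sorted (1,4,4,4): b_2=4>2, not a PF.
Total 256; non-PF = 256−125 = 131

131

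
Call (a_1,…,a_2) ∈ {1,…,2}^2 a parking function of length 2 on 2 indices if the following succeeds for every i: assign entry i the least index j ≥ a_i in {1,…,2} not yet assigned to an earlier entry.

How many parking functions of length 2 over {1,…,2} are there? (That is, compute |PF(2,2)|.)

Count = 1·3^1 = 1×3 = 3 [KW]
E.g. (2,1) → sorted (1,2): b_i ≤ i ∀i, a PF.

3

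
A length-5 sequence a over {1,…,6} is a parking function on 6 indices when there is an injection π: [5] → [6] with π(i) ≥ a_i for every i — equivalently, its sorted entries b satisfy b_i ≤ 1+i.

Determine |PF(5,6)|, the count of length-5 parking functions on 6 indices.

4802

#PF = (7−5)·7^(5−1) = 2×2401 = 4802
E.g. (1,1,1,4,1) → sorted (1,1,1,1,4): b_i ≤ 1+i ∀i, a PF.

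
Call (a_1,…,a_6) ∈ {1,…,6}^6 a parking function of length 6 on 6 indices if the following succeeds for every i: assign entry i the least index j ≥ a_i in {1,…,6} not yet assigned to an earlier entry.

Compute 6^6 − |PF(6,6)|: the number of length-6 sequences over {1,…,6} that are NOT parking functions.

#PF = (6+1−6)·(6+1)^{6−1} = 1 · 16807 = 16807 [KW]
One tuple (5,6,4,4,3,1) → sorted (1,3,4,4,5,6): b_2=3>2, not a PF.
So 46656 − 16807 = 29849 fail.

29849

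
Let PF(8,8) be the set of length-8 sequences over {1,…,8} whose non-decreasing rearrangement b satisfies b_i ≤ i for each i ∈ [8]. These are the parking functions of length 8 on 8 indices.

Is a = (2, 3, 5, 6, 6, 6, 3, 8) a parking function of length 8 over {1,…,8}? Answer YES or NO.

Sorted: b = (2, 3, 3, 5, 6, 6, 6, 8).
  b_1=2 > 1
  fails at i=1 ⇒ NO

NO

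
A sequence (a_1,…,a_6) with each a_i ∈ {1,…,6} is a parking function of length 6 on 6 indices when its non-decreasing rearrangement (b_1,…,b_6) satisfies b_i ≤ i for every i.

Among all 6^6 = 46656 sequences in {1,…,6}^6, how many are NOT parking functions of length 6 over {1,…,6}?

29849

|PF(6,6)| = 1·7^5 = 1×16807 = 16807
Example (6,6,4,5,4,4) → sorted (4,4,4,5,6,6): b_1=4>1, not a PF.
Total 46656; non-PF = 46656−16807 = 29849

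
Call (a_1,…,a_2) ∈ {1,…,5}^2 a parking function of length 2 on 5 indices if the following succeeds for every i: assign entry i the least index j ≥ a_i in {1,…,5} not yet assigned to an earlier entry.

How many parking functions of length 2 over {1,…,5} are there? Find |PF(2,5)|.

24

Count = (5+1−2)·(5+1)^{2−1} = 4·6 = 24
E.g. (3,2) → sorted (2,3): b_i ≤ 3+i ∀i, a PF.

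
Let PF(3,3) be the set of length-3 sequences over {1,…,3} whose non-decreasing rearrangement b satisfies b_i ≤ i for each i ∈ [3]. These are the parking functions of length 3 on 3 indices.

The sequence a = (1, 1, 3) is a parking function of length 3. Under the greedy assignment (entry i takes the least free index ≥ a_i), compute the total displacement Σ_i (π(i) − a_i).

1

Σπ(i) = 1+…+3 = 6; Σa = 1+1+3 = 5; disp = 6−5 = 1.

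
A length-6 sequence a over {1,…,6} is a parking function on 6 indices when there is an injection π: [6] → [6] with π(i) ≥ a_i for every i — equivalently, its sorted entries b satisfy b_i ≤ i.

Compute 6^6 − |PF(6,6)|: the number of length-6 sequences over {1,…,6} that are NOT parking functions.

29849

|PF(6,6)| = 1·7^5 = 1·16807 = 16807 [KW]
One tuple (4,6,6,2,5,3) → sorted (2,3,4,5,6,6): b_1=2>1, not a PF.
6^6 − 16807 = 46656 − 16807 = 29849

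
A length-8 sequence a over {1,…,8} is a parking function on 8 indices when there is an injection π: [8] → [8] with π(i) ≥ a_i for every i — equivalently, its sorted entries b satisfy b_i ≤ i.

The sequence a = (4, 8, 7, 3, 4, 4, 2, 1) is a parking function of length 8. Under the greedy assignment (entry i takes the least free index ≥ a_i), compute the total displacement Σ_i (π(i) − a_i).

Σπ = 36 ({1..8} each once); Σa = 4+8+7+3+4+4+2+1 = 33; disp = 36−33 = 3.

3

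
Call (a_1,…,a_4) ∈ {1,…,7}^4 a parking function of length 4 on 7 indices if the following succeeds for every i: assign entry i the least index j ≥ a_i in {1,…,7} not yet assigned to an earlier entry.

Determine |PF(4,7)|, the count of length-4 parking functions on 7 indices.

2048

#PF = (7+1−4)·(7+1)^{4−1} = 4×512 = 2048 (Pollak)
Check (7,4,2,5) → sorted (2,4,5,7): b_i ≤ 3+i ∀i, a PF.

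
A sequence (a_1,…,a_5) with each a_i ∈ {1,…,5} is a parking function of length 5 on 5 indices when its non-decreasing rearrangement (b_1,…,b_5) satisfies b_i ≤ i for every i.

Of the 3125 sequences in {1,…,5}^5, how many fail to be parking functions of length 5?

1829

#PF = (5+1−5)·(5+1)^{5−1} = 1×1296 = 1296 (Konheim–Weiss)
One tuple (2,5,4,3,4) → sorted (2,3,4,4,5): b_1=2>1, not a PF.
So 3125 − 1296 = 1829 fail.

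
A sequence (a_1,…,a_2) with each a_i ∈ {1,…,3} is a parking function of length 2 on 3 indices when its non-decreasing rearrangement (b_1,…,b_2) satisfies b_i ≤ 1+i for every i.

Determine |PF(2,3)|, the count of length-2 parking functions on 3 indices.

|PF(2,3)| = 2·4^1 = 2×4 = 8 (Konheim–Weiss)
Check (2,3) → sorted (2,3): b_i ≤ 1+i ∀i, a PF.

8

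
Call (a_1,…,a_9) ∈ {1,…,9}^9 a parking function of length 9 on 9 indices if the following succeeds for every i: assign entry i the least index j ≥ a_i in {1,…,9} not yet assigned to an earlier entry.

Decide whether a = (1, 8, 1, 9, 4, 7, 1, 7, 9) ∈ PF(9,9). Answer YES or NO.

NO

Rearranged: b = (1, 1, 1, 4, 7, 7, 8, 9, 9).
  b_1=1 ≤ 1
  b_2=1 ≤ 2
  b_3=1 ≤ 3
  b_4=4 ≤ 4
  b_5=7 > 5
  fails at i=5 ⇒ NO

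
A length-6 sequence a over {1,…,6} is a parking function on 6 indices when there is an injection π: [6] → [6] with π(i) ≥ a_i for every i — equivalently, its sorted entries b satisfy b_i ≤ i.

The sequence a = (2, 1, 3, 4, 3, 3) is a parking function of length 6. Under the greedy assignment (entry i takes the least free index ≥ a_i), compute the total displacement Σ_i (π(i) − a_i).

Σπ = 21 ({1..6} each once); Σa = 2+1+3+4+3+3 = 16; disp = 21−16 = 5.

5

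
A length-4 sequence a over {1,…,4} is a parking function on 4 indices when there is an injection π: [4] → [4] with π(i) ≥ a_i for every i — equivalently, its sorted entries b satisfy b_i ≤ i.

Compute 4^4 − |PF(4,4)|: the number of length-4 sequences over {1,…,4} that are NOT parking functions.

131

Count = (4−4+1)·(4+1)^(4−1) = 1×125 = 125 (Konheim–Weiss)
Example (4,3,2,4) → sorted (2,3,4,4): b_1=2>1, not a PF.
So 256 − 125 = 131 fail.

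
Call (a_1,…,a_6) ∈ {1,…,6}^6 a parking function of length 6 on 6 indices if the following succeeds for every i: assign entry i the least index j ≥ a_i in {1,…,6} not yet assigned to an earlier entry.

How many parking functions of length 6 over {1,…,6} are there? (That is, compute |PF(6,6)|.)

16807

|PF| = 1·7^5 = 1 · 16807 = 16807 (Pollak)
E.g. (3,5,4,3,1,2) → sorted (1,2,3,3,4,5): b_i ≤ i ∀i, a PF.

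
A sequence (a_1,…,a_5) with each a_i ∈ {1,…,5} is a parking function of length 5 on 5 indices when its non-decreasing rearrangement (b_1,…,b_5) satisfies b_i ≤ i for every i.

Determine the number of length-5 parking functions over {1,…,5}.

#PF = 1·6^4 = 1×1296 = 1296
One tuple (3,1,4,1,1) → sorted (1,1,1,3,4): b_i ≤ i ∀i, a PF.

1296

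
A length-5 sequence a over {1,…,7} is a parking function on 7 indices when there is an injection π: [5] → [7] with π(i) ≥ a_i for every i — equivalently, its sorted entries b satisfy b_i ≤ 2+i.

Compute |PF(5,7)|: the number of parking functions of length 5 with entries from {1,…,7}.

#PF = (8−5)·8^(5−1) = 3×4096 = 12288
One tuple (4,1,5,1,4) → sorted (1,1,4,4,5): b_i ≤ 2+i ∀i, a PF.

12288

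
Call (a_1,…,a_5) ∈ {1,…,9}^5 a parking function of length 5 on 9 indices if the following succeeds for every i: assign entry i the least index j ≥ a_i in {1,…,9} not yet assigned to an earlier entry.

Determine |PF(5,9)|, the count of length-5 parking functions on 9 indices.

50000

|PF| = 5·10^4 = 5·10000 = 50000 [KW]
E.g. (3,4,3,7,2) → sorted (2,3,3,4,7): b_i ≤ 4+i ∀i, a PF.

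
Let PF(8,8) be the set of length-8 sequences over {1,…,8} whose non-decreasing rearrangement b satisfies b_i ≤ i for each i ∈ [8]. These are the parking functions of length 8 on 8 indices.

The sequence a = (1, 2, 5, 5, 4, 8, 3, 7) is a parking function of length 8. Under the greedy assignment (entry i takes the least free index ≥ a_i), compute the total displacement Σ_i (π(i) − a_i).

Σπ = 36 ({1..8} each once); Σa = 1+2+5+5+4+8+3+7 = 35; disp = 36−35 = 1.

1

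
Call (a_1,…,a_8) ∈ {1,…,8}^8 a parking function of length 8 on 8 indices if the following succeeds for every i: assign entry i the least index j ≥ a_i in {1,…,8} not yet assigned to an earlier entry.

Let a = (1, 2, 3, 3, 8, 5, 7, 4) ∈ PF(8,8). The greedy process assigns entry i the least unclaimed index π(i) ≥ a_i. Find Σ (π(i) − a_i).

Σπ = 36 ({1..8} each once); Σa = 1+2+3+3+8+5+7+4 = 33; disp = 36−33 = 3.

3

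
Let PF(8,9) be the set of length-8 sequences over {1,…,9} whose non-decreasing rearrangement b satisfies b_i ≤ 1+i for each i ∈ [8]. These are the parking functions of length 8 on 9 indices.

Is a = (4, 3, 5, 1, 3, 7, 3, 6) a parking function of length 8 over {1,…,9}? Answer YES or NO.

Order a: b = (1, 3, 3, 3, 4, 5, 6, 7).
  b_1=1 ≤ 2
  b_2=3 ≤ 3
  b_3=3 ≤ 4
  b_4=3 ≤ 5
  b_5=4 ≤ 6
  b_6=5 ≤ 7
  b_7=6 ≤ 8
  b_8=7 ≤ 9
All bounds hold ⇒ YES

YES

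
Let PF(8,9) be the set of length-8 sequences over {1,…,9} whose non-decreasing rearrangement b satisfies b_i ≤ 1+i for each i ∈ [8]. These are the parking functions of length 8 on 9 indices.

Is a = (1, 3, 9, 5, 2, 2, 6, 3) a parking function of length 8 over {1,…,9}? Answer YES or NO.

Order a: b = (1, 2, 2, 3, 3, 5, 6, 9).
  b_1=1 ≤ 2
  b_2=2 ≤ 3
  b_3=2 ≤ 4
  b_4=3 ≤ 5
  b_5=3 ≤ 6
  b_6=5 ≤ 7
  b_7=6 ≤ 8
  b_8=9 ≤ 9
All bounds hold ⇒ YES

YES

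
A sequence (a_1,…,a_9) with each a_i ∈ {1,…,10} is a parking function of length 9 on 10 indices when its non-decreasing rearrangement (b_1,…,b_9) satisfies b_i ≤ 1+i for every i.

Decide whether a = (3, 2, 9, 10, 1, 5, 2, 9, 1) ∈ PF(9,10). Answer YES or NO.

NO

Rearranged: b = (1, 1, 2, 2, 3, 5, 9, 9, 10).
  b_1=1 ≤ 2
  b_2=1 ≤ 3
  b_3=2 ≤ 4
  b_4=2 ≤ 5
  b_5=3 ≤ 6
  b_6=5 ≤ 7
  b_7=9 > 8
  fails at i=7 ⇒ NO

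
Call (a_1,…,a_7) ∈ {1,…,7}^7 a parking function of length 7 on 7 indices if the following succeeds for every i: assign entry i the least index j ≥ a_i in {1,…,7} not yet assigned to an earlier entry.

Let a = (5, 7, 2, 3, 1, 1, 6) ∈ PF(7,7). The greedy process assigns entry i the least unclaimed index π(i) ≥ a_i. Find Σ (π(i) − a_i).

3

Σπ(i) = 1+…+7 = 28; Σa = 5+7+2+3+1+1+6 = 25; disp = 28−25 = 3.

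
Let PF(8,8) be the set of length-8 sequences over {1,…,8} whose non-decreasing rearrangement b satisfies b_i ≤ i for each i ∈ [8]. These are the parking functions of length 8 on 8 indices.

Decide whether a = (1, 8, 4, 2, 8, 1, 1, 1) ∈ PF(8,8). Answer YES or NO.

NO

Order a: b = (1, 1, 1, 1, 2, 4, 8, 8).
  b_1=1 ≤ 1
  b_2=1 ≤ 2
  b_3=1 ≤ 3
  b_4=1 ≤ 4
  b_5=2 ≤ 5
  b_6=4 ≤ 6
  b_7=8 > 7
  fails at i=7 ⇒ NO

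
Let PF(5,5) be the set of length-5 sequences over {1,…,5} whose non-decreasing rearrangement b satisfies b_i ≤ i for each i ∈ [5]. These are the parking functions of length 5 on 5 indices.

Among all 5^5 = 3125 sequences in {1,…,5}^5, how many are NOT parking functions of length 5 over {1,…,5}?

|PF(5,5)| = (5+1−5)·(5+1)^{5−1} = 1×1296 = 1296 [KW]
E.g. (4,5,2,1,5) → sorted (1,2,4,5,5): b_3=4>3, not a PF.
So 3125 − 1296 = 1829 fail.

1829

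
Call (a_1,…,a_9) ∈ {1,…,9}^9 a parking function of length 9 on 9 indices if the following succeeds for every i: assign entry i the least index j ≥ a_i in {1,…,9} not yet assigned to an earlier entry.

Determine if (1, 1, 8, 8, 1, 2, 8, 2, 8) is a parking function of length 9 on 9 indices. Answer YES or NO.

Order a: b = (1, 1, 1, 2, 2, 8, 8, 8, 8).
  b_1=1 ≤ 1
  b_2=1 ≤ 2
  b_3=1 ≤ 3
  b_4=2 ≤ 4
  b_5=2 ≤ 5
  b_6=8 > 6
  fails at i=6 ⇒ NO

NO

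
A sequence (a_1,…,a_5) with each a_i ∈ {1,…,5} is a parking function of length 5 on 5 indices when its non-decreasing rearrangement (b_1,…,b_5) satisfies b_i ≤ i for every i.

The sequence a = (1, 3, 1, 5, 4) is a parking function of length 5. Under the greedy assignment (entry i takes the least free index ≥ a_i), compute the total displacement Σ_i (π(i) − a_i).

Σπ = 5·6/2 = 15 (π permutes [5]); Σa = 1+3+1+5+4 = 14; disp = 15−14 = 1.

1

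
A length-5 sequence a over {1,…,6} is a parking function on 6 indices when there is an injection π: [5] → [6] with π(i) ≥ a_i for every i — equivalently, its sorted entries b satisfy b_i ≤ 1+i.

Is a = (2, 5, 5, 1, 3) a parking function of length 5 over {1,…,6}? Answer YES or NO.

YES

Order a: b = (1, 2, 3, 5, 5).
  b_1=1 ≤ 2
  b_2=2 ≤ 3
  b_3=3 ≤ 4
  b_4=5 ≤ 5
  b_5=5 ≤ 6
All bounds hold ⇒ YES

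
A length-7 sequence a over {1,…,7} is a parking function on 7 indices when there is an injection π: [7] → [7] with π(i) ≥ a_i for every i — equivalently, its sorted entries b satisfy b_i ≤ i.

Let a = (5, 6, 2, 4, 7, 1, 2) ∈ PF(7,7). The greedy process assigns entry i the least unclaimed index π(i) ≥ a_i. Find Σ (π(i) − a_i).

Σπ = 28 ({1..7} each once); Σa = 5+6+2+4+7+1+2 = 27; disp = 28−27 = 1.

1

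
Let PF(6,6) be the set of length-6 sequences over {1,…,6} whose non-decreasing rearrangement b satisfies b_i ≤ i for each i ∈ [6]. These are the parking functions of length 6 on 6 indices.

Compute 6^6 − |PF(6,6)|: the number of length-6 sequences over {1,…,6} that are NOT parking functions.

29849

|PF(6,6)| = (6−6+1)·(6+1)^(6−1) = 1 · 16807 = 16807 (Pollak)
E.g. (5,5,5,6,5,3) → sorted (3,5,5,5,5,6): b_1=3>1, not a PF.
So 46656 − 16807 = 29849 fail.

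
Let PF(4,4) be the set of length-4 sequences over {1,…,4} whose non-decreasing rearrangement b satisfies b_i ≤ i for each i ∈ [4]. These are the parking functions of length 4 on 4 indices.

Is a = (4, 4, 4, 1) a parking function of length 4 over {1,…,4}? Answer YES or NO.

Sorted: b = (1, 4, 4, 4).
  b_1=1 ≤ 1
  b_2=4 > 2
  fails at i=2 ⇒ NO

NO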